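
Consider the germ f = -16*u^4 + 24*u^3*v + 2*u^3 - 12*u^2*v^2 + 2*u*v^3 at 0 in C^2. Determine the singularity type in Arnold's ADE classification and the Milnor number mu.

Type E_{7}, Milnor number mu = 7.

The Hessian of f at 0 has rank 0. Corank 2; j^3 = 2*u^3 is a perfect cube, so E-series; the 4-jet and mu = 7 give E_7.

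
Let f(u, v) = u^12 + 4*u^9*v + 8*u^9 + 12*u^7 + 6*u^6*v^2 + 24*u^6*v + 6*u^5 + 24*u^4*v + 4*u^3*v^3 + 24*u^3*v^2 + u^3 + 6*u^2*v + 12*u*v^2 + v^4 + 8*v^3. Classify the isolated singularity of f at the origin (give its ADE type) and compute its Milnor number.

Type E_{6}, Milnor number mu = 6.

The Hessian of f at 0 is [[0, 0], [0, 0]] with rank 0, so corank 2. A Groebner basis of the Jacobian ideal J(f) in C{u,v} is {v^3, u^2 + 4*u*v + 4*v^2}; counting standard monomials gives mu = 6. Corank 2; j^3 = (u + 2*v)^3 is a perfect cube, so E-series; the 4-jet and mu = 6 give E_6.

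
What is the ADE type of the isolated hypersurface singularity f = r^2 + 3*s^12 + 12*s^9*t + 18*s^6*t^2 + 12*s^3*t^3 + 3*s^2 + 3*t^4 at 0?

The Hessian of f at 0 has rank 2. Corank 1: A-series; mu = 3 gives A_3.

A_{3}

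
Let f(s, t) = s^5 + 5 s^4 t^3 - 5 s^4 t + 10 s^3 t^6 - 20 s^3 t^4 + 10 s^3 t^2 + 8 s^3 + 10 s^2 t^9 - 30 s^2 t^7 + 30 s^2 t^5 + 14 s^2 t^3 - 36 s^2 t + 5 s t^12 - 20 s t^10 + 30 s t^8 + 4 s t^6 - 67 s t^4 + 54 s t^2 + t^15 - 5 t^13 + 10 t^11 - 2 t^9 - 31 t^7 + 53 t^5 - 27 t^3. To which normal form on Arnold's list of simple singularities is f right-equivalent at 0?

The Hessian of f at 0 is [[0, 0], [0, 0]] with rank 0, so corank 2. A Groebner basis of the Jacobian ideal J(f) in C{s,t} is {-11*s^2/2 + s*t^3 + 33*s*t/2 - 99*t^2/8, -4*s^2 + 12*s*t + t^4 - 9*t^2, s^3 - 27*s*t^2/4 + 27*t^3/4, s^2*t - 3*s*t^2 + 9*t^3/4}; counting standard monomials gives mu = 8. Corank 2; j^3 = (2*s - 3*t)^3 is a perfect cube, so E-series; the 5-jet and mu = 8 give E_8.

E8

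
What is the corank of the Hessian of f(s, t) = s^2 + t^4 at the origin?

1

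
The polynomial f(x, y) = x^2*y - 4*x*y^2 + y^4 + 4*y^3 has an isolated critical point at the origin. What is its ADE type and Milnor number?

Type D_{5}, Milnor number mu = 5.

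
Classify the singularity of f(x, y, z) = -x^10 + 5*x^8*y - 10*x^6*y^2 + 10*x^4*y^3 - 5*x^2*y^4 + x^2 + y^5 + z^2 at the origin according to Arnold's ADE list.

A_{4}

The Hessian of f at 0 is [[2, 0, 0], [0, 0, 0], [0, 0, 2]] with rank 2, so corank 1. A Groebner basis of the Jacobian ideal J(f) in C{x,y,z} is {y^4, x, z}; counting standard monomials gives mu = 4. Corank 1: A-series; mu = 4 gives A_4.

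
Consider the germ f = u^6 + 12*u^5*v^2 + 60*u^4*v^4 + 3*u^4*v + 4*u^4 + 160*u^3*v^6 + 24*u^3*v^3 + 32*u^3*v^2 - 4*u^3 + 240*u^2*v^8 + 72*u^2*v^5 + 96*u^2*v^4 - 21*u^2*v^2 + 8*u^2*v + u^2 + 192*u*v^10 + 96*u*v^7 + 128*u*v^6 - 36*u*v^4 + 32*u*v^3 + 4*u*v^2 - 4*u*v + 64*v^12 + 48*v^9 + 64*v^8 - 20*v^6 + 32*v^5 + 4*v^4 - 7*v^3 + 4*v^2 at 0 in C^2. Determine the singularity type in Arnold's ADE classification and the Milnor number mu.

Type A_2, Milnor number mu = 2.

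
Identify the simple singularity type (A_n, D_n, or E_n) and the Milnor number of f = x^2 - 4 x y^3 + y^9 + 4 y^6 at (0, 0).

The Hessian of f at 0 has rank 1. Corank 1: A-series; mu = 8 gives A_8.

Type A8, Milnor number mu = 8.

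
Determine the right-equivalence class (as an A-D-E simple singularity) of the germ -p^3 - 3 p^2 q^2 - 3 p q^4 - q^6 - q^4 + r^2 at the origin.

E6

The Hessian of f at 0 is [[0, 0, 0], [0, 0, 0], [0, 0, 2]] with rank 1, so corank 2. A Groebner basis of the Jacobian ideal J(f) in C{p,q,r} is {p^3, p^2*q, p^2/2 + p*q^2, q^3, r}; counting standard monomials gives mu = 6. Corank 2; j^3 = -p^3 is a perfect cube, so E-series; the 4-jet and mu = 6 give E_6.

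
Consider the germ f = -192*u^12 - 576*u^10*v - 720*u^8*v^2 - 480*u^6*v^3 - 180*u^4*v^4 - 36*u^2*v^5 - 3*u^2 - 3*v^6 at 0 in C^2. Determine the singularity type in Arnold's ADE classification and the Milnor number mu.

Type A_5, Milnor number mu = 5.

The Hessian of f at 0 is [[-6, 0], [0, 0]] with rank 1, so corank 1. A Groebner basis of the Jacobian ideal J(f) in C{u,v} is {v^5, u}; counting standard monomials gives mu = 5. Corank 1: A-series; mu = 5 gives A_5.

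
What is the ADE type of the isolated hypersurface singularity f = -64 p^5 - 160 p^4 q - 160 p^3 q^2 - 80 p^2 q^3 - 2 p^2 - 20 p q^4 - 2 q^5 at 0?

The Hessian of f at 0 has rank 1. Corank 1: A-series; mu = 4 gives A_4.

A_4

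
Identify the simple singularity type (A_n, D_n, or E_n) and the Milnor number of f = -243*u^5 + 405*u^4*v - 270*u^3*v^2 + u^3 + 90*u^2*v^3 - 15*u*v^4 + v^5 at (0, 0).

Type E_8, Milnor number mu = 8.

The Hessian of f at 0 has rank 0. Corank 2; j^3 = u^3 is a perfect cube, so E-series; the 5-jet and mu = 8 give E_8.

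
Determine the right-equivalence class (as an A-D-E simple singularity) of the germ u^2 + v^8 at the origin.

A_7

The Hessian of f at 0 is [[2, 0], [0, 0]] with rank 1, so corank 1. A Groebner basis of the Jacobian ideal J(f) in C{u,v} is {v^7, u}; counting standard monomials gives mu = 7. Corank 1: A-series; mu = 7 gives A_7.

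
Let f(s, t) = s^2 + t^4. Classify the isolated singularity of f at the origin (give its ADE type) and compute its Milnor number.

Type A_{3}, Milnor number mu = 3.

The Hessian of f at 0 has rank 1. Corank 1: A-series; mu = 3 gives A_3.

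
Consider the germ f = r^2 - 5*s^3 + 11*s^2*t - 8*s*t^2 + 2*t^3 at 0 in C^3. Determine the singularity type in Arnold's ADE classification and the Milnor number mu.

Type D_{4}, Milnor number mu = 4.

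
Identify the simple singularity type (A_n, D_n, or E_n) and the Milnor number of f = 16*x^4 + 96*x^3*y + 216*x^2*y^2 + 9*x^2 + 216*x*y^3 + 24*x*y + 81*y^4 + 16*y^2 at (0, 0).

Type A_3, Milnor number mu = 3.

The Hessian of f at 0 has rank 1. Corank 1: A-series; mu = 3 gives A_3.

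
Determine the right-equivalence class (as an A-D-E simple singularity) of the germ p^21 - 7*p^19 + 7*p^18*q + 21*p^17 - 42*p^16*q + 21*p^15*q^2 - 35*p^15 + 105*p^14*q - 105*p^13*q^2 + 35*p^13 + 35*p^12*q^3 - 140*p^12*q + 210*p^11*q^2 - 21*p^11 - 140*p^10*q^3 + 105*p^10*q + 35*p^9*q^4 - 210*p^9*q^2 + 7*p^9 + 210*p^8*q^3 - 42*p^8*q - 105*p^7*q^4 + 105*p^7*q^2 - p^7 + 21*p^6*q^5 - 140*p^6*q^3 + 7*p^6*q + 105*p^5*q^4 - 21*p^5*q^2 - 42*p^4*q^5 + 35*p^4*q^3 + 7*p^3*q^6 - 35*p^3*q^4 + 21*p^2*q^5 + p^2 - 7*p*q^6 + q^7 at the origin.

A_{6}

The Hessian of f at 0 has rank 1. Corank 1: A-series; mu = 6 gives A_6.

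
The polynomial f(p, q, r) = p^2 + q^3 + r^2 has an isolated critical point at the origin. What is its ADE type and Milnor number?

The Hessian of f at 0 has rank 2. Corank 1: A-series; mu = 2 gives A_2.

Type A2, Milnor number mu = 2.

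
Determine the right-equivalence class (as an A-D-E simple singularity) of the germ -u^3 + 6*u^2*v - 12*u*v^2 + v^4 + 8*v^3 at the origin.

The Hessian of f at 0 has rank 0. Corank 2; j^3 = -(u - 2*v)^3 is a perfect cube, so E-series; the 4-jet and mu = 6 give E_6.

E_6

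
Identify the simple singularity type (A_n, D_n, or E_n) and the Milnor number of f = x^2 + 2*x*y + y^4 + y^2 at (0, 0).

Type A_3, Milnor number mu = 3.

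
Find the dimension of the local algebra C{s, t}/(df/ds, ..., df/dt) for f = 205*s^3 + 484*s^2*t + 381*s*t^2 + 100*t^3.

The Hessian of f at 0 has rank 0. Corank 2; j^3 = (5*s + 4*t)*(41*s^2 + 64*s*t + 25*t^2) splits into three distinct lines over C (the quadratic factor has nonzero discriminant), so D_4.

4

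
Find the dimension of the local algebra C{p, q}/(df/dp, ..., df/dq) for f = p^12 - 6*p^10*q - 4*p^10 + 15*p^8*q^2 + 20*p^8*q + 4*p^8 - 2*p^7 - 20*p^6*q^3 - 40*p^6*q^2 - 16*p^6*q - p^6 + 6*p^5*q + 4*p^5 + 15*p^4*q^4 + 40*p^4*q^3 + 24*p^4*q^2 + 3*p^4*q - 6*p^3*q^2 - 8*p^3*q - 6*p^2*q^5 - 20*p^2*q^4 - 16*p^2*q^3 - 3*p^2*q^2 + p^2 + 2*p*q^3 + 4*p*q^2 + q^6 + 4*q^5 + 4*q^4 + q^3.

The Hessian of f at 0 has rank 1. Corank 1: A-series; mu = 2 gives A_2.

2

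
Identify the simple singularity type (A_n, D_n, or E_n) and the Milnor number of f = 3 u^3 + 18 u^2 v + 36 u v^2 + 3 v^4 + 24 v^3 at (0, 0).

The Hessian of f at 0 has rank 0. Corank 2; j^3 = 3*(u + 2*v)^3 is a perfect cube, so E-series; the 4-jet and mu = 6 give E_6.

Type E_6, Milnor number mu = 6.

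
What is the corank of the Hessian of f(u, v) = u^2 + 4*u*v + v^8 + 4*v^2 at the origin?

1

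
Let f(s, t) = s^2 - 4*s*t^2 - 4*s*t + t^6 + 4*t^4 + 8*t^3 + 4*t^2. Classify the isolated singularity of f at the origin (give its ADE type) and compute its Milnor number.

Type A_{5}, Milnor number mu = 5.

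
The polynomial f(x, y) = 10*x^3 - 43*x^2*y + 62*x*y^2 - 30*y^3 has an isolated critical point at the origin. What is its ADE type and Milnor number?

The Hessian of f at 0 has rank 0. Corank 2; j^3 = (2*x - 3*y)*(5*x^2 - 14*x*y + 10*y^2) splits into three distinct lines over C (the quadratic factor has nonzero discriminant), so D_4.

Type D_4, Milnor number mu = 4.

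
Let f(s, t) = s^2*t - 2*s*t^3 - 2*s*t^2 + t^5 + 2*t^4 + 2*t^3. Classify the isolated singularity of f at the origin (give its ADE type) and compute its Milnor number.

The Hessian of f at 0 has rank 0. Corank 2; j^3 = t*(s^2 - 2*s*t + 2*t^2) splits into three distinct lines over C (the quadratic factor has nonzero discriminant), so D_4.

Type D_4, Milnor number mu = 4.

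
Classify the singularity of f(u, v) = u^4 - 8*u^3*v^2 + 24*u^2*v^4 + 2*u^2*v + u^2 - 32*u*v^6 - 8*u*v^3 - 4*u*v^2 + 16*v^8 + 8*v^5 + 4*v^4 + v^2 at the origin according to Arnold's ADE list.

A1

The Hessian of f at 0 is [[2, 0], [0, 2]] with rank 2, so corank 0. A Groebner basis of the Jacobian ideal J(f) in C{u,v} is {u, v}; counting standard monomials gives mu = 1. Corank 0: nondegenerate Morse point, so A_1.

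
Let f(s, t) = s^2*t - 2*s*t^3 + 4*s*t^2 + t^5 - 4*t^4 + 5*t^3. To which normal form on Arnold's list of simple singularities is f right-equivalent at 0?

D_{4}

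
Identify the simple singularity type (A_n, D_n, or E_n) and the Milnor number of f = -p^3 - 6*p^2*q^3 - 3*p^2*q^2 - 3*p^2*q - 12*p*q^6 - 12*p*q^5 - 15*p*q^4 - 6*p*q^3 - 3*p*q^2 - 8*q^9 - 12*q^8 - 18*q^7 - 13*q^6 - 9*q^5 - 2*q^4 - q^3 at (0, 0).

The Hessian of f at 0 has rank 0. Corank 2; j^3 = -(p + q)^3 is a perfect cube, so E-series; the 4-jet and mu = 6 give E_6.

Type E_6, Milnor number mu = 6.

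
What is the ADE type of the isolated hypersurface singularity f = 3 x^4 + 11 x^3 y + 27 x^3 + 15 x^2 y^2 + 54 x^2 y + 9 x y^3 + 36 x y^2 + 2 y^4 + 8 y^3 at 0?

The Hessian of f at 0 has rank 0. Corank 2; j^3 = (3*x + 2*y)^3 is a perfect cube, so E-series; the 4-jet and mu = 7 give E_7.

E_{7}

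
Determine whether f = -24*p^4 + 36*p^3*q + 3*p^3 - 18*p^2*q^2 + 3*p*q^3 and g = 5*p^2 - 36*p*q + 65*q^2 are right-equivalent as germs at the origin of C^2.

No.

The Hessian of f at 0 is [[0, 0], [0, 0]] with rank 0, so corank 2. A Groebner basis of the Jacobian ideal J(f) in C{p,q} is {3*p^2/4 + q^4 + q^3/4, p^3, p^2*q - p^2/4 - q^3/12, -p^2 + p*q^2 - q^3/3}; counting standard monomials gives mu = 7. Corank 2; j^3 = 3*p^3 is a perfect cube, so E-series; the 4-jet and mu = 7 give E_7. The Hessian of g at 0 is [[10, -36], [-36, 130]] with rank 2, so corank 0. A Groebner basis of the Jacobian ideal J(g) in C{p,q} is {p, q}; counting standard monomials gives mu = 1. Corank 0: nondegenerate Morse point, so A_1. f is E_7 but g is A_1, hence not right-equivalent.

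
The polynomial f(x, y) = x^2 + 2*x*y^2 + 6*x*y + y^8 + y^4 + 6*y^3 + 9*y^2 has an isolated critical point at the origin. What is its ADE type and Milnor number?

Type A7, Milnor number mu = 7.

The Hessian of f at 0 is [[2, 6], [6, 18]] with rank 1, so corank 1. A Groebner basis of the Jacobian ideal J(f) in C{x,y} is {x^4 + 54*x^3 + 378*x^2*y - 891*x^2 - 3402*x*y + 2187*x + 6561*y, x^3*y - 9*x^3 - 54*x^2*y + 108*x^2 + 405*x*y - 243*x - 729*y, x + y^2 + 3*y}; counting standard monomials gives mu = 7. Corank 1: A-series; mu = 7 gives A_7.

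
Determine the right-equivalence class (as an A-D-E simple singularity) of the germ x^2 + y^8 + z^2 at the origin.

A7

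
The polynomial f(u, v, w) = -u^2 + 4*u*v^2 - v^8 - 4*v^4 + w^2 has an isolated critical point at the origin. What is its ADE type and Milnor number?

Type A_7, Milnor number mu = 7.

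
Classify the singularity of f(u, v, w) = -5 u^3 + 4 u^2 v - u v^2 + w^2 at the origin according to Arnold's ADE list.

D_{4}

The Hessian of f at 0 has rank 1. Corank 2; j^3 = -u*(5*u^2 - 4*u*v + v^2) splits into three distinct lines over C (the quadratic factor has nonzero discriminant), so D_4.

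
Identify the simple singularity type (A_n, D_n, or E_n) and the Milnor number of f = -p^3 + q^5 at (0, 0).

The Hessian of f at 0 has rank 0. Corank 2; j^3 = -p^3 is a perfect cube, so E-series; the 5-jet and mu = 8 give E_8.

Type E_{8}, Milnor number mu = 8.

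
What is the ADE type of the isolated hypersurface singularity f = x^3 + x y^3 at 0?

The Hessian of f at 0 has rank 0. Corank 2; j^3 = x^3 is a perfect cube, so E-series; the 4-jet and mu = 7 give E_7.

E_{7}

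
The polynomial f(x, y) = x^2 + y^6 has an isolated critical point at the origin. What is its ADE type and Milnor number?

The Hessian of f at 0 has rank 1. Corank 1: A-series; mu = 5 gives A_5.

Type A_{5}, Milnor number mu = 5.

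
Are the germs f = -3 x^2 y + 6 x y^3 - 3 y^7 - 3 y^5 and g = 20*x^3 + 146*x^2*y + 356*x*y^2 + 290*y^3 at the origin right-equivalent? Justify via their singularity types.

No.

The Hessian of f at 0 is [[0, 0], [0, 0]] with rank 0, so corank 2. A Groebner basis of the Jacobian ideal J(f) in C{x,y} is {x^2*y^2 + x^2/7 - x*y^2/7, x^3 + x^2/7 - x*y^2/7, -x*y + y^3}; counting standard monomials gives mu = 8. Corank 2; j^3 = -3*x^2*y has shape L^2 M (L != M), so D-series; mu = 8 gives D_8. The Hessian of g at 0 is [[0, 0], [0, 0]] with rank 0, so corank 2. A Groebner basis of the Jacobian ideal J(g) in C{x,y} is {y^3, x^2 - 71*y^2/11, x*y + 28*y^2/11}; counting standard monomials gives mu = 4. Corank 2; j^3 = 2*(2*x + 5*y)*(5*x^2 + 24*x*y + 29*y^2) splits into three distinct lines over C (the quadratic factor has nonzero discriminant), so D_4. f is D_8 but g is D_4, hence not right-equivalent.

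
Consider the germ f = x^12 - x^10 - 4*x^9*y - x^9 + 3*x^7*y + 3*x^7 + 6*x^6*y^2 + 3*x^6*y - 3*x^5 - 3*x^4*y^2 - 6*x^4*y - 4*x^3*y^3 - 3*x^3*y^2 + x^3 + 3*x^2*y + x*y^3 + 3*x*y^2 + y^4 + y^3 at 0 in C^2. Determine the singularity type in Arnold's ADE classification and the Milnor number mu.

Type E_{7}, Milnor number mu = 7.

The Hessian of f at 0 is [[0, 0], [0, 0]] with rank 0, so corank 2. A Groebner basis of the Jacobian ideal J(f) in C{x,y} is {x^3 + 3*x^2*y + 6*x^2 + 12*x*y + 6*y^2, -3*x^2 + x*y^2 - 6*x*y - 3*y^2, 3*x^2 + 6*x*y + y^3 + 3*y^2}; counting standard monomials gives mu = 7. Corank 2; j^3 = (x + y)^3 is a perfect cube, so E-series; the 4-jet and mu = 7 give E_7.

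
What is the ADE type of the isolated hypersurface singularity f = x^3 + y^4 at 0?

The Hessian of f at 0 has rank 0. Corank 2; j^3 = x^3 is a perfect cube, so E-series; the 4-jet and mu = 6 give E_6.

E6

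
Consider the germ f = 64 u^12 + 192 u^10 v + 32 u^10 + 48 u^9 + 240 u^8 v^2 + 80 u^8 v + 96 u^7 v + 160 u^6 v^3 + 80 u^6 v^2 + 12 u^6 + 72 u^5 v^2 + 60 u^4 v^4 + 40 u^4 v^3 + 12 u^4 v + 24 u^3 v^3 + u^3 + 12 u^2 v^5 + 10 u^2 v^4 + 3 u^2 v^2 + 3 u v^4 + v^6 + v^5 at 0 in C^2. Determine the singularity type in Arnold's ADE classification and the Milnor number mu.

The Hessian of f at 0 has rank 0. Corank 2; j^3 = u^3 is a perfect cube, so E-series; the 5-jet and mu = 8 give E_8.

Type E_8, Milnor number mu = 8.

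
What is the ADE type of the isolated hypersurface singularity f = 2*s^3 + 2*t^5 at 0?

The Hessian of f at 0 has rank 0. Corank 2; j^3 = 2*s^3 is a perfect cube, so E-series; the 5-jet and mu = 8 give E_8.

E_8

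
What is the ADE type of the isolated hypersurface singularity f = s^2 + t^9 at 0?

A8

The Hessian of f at 0 is [[2, 0], [0, 0]] with rank 1, so corank 1. A Groebner basis of the Jacobian ideal J(f) in C{s,t} is {t^8, s}; counting standard monomials gives mu = 8. Corank 1: A-series; mu = 8 gives A_8.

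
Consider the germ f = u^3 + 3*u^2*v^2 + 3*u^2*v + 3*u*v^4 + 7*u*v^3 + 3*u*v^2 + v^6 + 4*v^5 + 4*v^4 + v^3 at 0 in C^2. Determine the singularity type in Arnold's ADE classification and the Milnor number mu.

Type E_{7}, Milnor number mu = 7.

The Hessian of f at 0 has rank 0. Corank 2; j^3 = (u + v)^3 is a perfect cube, so E-series; the 4-jet and mu = 7 give E_7.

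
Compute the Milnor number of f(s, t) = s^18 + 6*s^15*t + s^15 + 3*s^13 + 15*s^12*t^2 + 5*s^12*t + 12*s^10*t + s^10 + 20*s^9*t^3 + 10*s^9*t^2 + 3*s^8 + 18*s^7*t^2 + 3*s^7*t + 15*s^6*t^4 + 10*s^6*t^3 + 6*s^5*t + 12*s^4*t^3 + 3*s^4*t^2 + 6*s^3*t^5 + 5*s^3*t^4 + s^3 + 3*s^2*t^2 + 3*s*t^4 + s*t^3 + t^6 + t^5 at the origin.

7

The Hessian of f at 0 has rank 0. Corank 2; j^3 = s^3 is a perfect cube, so E-series; the 4-jet and mu = 7 give E_7.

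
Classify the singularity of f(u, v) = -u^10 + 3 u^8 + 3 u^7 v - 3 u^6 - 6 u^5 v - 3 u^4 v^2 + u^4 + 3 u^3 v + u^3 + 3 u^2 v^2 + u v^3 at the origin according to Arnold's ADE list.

The Hessian of f at 0 is [[0, 0], [0, 0]] with rank 0, so corank 2. A Groebner basis of the Jacobian ideal J(f) in C{u,v} is {3*u^2 + v^4 + v^3, u^3, u^2*v - u^2 - v^3/3, 2*u^2 + u*v^2 + 2*v^3/3}; counting standard monomials gives mu = 7. Corank 2; j^3 = u^3 is a perfect cube, so E-series; the 4-jet and mu = 7 give E_7.

E_{7}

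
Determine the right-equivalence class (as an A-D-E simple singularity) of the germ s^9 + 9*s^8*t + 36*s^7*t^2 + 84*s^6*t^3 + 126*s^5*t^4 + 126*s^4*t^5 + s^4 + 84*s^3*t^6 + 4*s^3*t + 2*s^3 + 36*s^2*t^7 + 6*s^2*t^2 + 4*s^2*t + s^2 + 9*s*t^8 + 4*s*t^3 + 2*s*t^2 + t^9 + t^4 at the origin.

A_8

The Hessian of f at 0 has rank 1. Corank 1: A-series; mu = 8 gives A_8.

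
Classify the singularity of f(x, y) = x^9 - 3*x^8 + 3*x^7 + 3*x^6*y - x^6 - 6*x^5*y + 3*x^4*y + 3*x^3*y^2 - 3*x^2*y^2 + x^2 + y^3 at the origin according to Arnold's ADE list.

The Hessian of f at 0 is [[2, 0], [0, 0]] with rank 1, so corank 1. A Groebner basis of the Jacobian ideal J(f) in C{x,y} is {y^2, x}; counting standard monomials gives mu = 2. Corank 1: A-series; mu = 2 gives A_2.

A_{2}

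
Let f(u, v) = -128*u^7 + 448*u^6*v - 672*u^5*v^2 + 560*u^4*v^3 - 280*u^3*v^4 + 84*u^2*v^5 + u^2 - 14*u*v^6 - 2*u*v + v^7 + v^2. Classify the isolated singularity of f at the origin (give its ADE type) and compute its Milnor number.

Type A_{6}, Milnor number mu = 6.

The Hessian of f at 0 is [[2, -2], [-2, 2]] with rank 1, so corank 1. A Groebner basis of the Jacobian ideal J(f) in C{u,v} is {v^6, u - v}; counting standard monomials gives mu = 6. Corank 1: A-series; mu = 6 gives A_6.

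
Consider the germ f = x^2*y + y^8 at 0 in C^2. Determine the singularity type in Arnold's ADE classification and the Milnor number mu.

The Hessian of f at 0 is [[0, 0], [0, 0]] with rank 0, so corank 2. A Groebner basis of the Jacobian ideal J(f) in C{x,y} is {x^2/8 + y^7, x^3, x*y}; counting standard monomials gives mu = 9. Corank 2; j^3 = x^2*y has shape L^2 M (L != M), so D-series; mu = 9 gives D_9.

Type D_9, Milnor number mu = 9.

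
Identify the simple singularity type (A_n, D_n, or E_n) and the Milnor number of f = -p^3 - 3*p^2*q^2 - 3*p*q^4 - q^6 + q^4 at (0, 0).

Type E_{6}, Milnor number mu = 6.

The Hessian of f at 0 has rank 0. Corank 2; j^3 = -p^3 is a perfect cube, so E-series; the 4-jet and mu = 6 give E_6.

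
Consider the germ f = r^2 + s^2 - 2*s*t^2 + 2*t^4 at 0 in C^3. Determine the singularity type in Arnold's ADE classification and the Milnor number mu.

The Hessian of f at 0 is [[2, 0, 0], [0, 0, 0], [0, 0, 2]] with rank 2, so corank 1. A Groebner basis of the Jacobian ideal J(f) in C{s,t,r} is {s^2, s*t, -s + t^2, r}; counting standard monomials gives mu = 3. Corank 1: A-series; mu = 3 gives A_3.

Type A_{3}, Milnor number mu = 3.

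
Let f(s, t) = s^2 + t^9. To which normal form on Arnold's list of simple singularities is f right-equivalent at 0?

A8

The Hessian of f at 0 has rank 1. Corank 1: A-series; mu = 8 gives A_8.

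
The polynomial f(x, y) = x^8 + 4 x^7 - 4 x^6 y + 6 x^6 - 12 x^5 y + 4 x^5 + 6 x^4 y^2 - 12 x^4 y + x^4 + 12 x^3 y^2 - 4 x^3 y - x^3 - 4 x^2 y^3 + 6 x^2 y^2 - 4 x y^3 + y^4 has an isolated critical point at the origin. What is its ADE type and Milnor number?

Type E_6, Milnor number mu = 6.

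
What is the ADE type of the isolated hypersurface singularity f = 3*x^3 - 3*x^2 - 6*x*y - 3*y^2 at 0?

The Hessian of f at 0 has rank 1. Corank 1: A-series; mu = 2 gives A_2.

A_{2}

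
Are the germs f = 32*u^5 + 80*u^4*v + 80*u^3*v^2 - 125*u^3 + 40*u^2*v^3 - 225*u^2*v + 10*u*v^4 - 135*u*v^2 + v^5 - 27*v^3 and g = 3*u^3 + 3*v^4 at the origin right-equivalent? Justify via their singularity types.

The Hessian of f at 0 is [[0, 0], [0, 0]] with rank 0, so corank 2. A Groebner basis of the Jacobian ideal J(f) in C{u,v} is {v^5, u*v^3 + 23*v^4/40, u^2 + 6*u*v/5 + 9*v^2/25}; counting standard monomials gives mu = 8. Corank 2; j^3 = -(5*u + 3*v)^3 is a perfect cube, so E-series; the 5-jet and mu = 8 give E_8. The Hessian of g at 0 is [[0, 0], [0, 0]] with rank 0, so corank 2. A Groebner basis of the Jacobian ideal J(g) in C{u,v} is {v^3, u^2}; counting standard monomials gives mu = 6. Corank 2; j^3 = 3*u^3 is a perfect cube, so E-series; the 4-jet and mu = 6 give E_6. f is E_8 but g is E_6, hence not right-equivalent.

No.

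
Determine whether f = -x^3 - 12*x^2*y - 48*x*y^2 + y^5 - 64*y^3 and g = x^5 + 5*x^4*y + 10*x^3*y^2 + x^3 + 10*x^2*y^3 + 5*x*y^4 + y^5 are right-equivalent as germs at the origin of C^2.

Yes.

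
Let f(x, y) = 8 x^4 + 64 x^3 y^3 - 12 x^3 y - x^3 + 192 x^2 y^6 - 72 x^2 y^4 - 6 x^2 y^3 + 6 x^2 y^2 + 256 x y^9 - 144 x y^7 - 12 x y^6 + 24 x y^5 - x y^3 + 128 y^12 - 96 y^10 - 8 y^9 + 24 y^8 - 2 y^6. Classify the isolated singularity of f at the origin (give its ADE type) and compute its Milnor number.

The Hessian of f at 0 is [[0, 0], [0, 0]] with rank 0, so corank 2. A Groebner basis of the Jacobian ideal J(f) in C{x,y} is {3*x^2/4 + y^4 + y^3/4, x^3, x^2*y - x^2/4 - y^3/12, -x^2 + x*y^2 - y^3/3}; counting standard monomials gives mu = 7. Corank 2; j^3 = -x^3 is a perfect cube, so E-series; the 4-jet and mu = 7 give E_7.

Type E7, Milnor number mu = 7.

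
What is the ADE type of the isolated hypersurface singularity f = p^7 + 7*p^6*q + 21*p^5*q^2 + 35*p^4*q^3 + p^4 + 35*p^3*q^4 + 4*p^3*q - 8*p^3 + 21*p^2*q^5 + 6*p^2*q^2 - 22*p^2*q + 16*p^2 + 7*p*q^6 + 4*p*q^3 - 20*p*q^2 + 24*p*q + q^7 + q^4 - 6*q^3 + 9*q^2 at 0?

A_6

The Hessian of f at 0 has rank 1. Corank 1: A-series; mu = 6 gives A_6.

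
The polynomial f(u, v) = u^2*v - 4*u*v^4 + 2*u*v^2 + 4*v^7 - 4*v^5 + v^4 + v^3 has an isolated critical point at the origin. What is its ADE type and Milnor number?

Type D5, Milnor number mu = 5.

The Hessian of f at 0 has rank 0. Corank 2; j^3 = v*(u + v)^2 has shape L^2 M (L != M), so D-series; mu = 5 gives D_5.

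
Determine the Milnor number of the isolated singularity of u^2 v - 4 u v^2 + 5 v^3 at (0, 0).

4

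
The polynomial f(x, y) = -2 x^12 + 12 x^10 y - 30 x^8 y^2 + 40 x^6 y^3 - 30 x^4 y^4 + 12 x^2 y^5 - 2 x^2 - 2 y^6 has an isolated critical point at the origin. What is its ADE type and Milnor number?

Type A_{5}, Milnor number mu = 5.

The Hessian of f at 0 has rank 1. Corank 1: A-series; mu = 5 gives A_5.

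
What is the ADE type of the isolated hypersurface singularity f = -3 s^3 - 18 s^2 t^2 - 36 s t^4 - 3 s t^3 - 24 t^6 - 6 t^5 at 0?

E_{7}

The Hessian of f at 0 has rank 0. Corank 2; j^3 = -3*s^3 is a perfect cube, so E-series; the 4-jet and mu = 7 give E_7.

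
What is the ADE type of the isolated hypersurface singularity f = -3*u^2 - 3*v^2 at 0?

A_1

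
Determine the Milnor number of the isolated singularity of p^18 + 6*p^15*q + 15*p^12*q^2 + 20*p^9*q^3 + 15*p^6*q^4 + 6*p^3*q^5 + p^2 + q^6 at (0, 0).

5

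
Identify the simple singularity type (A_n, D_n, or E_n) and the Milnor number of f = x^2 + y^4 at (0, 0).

Type A_{3}, Milnor number mu = 3.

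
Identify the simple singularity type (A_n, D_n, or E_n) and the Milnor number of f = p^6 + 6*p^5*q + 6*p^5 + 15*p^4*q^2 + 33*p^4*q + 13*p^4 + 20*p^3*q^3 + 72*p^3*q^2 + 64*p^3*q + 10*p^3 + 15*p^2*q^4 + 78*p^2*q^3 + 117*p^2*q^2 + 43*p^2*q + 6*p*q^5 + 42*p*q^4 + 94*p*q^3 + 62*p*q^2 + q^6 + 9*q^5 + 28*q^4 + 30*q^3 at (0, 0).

The Hessian of f at 0 is [[0, 0], [0, 0]] with rank 0, so corank 2. A Groebner basis of the Jacobian ideal J(f) in C{p,q} is {q^3, p^2 - 26*q^2/11, p*q + 17*q^2/11}; counting standard monomials gives mu = 4. Corank 2; j^3 = (2*p + 3*q)*(5*p^2 + 14*p*q + 10*q^2) splits into three distinct lines over C (the quadratic factor has nonzero discriminant), so D_4.

Type D4, Milnor number mu = 4.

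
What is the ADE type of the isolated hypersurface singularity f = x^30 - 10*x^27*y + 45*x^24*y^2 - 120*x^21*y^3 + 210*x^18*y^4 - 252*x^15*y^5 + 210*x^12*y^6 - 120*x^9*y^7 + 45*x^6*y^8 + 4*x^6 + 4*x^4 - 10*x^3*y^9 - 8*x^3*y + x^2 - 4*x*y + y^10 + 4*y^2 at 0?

A9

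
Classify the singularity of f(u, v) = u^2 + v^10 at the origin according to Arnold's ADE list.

A_{9}

The Hessian of f at 0 is [[2, 0], [0, 0]] with rank 1, so corank 1. A Groebner basis of the Jacobian ideal J(f) in C{u,v} is {v^9, u}; counting standard monomials gives mu = 9. Corank 1: A-series; mu = 9 gives A_9.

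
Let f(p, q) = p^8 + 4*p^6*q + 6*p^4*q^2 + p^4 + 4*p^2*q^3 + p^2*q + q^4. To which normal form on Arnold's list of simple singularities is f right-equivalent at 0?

D_{5}

The Hessian of f at 0 has rank 0. Corank 2; j^3 = p^2*q has shape L^2 M (L != M), so D-series; mu = 5 gives D_5.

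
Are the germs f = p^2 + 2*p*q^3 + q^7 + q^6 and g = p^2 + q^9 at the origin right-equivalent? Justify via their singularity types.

The Hessian of f at 0 has rank 1. Corank 1: A-series; mu = 6 gives A_6. The Hessian of g at 0 has rank 1. Corank 1: A-series; mu = 8 gives A_8. f is A_6 but g is A_8, hence not right-equivalent.

No.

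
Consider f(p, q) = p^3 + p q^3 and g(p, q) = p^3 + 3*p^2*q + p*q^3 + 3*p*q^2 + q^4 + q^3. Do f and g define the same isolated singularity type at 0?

Yes.

The Hessian of f at 0 has rank 0. Corank 2; j^3 = p^3 is a perfect cube, so E-series; the 4-jet and mu = 7 give E_7. The Hessian of g at 0 has rank 0. Corank 2; j^3 = (p + q)^3 is a perfect cube, so E-series; the 4-jet and mu = 7 give E_7. Both have type E_7, hence right-equivalent.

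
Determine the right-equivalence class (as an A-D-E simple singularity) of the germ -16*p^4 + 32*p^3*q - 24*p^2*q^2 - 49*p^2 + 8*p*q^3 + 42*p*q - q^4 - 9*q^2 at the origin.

A_3

The Hessian of f at 0 is [[-98, 42], [42, -18]] with rank 1, so corank 1. A Groebner basis of the Jacobian ideal J(f) in C{p,q} is {q^3, p - 3*q/7}; counting standard monomials gives mu = 3. Corank 1: A-series; mu = 3 gives A_3.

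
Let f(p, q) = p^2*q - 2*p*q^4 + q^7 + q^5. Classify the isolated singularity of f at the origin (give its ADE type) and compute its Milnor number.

The Hessian of f at 0 is [[0, 0], [0, 0]] with rank 0, so corank 2. A Groebner basis of the Jacobian ideal J(f) in C{p,q} is {-p*q + q^4, p*q^2, p^2 + 5*p*q}; counting standard monomials gives mu = 6. Corank 2; j^3 = p^2*q has shape L^2 M (L != M), so D-series; mu = 6 gives D_6.

Type D_6, Milnor number mu = 6.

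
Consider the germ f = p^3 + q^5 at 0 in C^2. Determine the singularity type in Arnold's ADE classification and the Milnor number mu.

Type E8, Milnor number mu = 8.

The Hessian of f at 0 is [[0, 0], [0, 0]] with rank 0, so corank 2. A Groebner basis of the Jacobian ideal J(f) in C{p,q} is {q^4, p^2}; counting standard monomials gives mu = 8. Corank 2; j^3 = p^3 is a perfect cube, so E-series; the 5-jet and mu = 8 give E_8.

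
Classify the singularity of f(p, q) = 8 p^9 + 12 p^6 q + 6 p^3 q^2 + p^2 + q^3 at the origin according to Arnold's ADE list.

The Hessian of f at 0 is [[2, 0], [0, 0]] with rank 1, so corank 1. A Groebner basis of the Jacobian ideal J(f) in C{p,q} is {q^2, p}; counting standard monomials gives mu = 2. Corank 1: A-series; mu = 2 gives A_2.

A2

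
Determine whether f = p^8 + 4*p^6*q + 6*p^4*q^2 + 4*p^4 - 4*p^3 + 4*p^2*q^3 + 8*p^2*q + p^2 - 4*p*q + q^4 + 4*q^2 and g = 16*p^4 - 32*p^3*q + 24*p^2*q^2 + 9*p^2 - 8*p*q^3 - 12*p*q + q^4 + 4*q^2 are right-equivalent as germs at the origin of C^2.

The Hessian of f at 0 has rank 1. Corank 1: A-series; mu = 3 gives A_3. The Hessian of g at 0 has rank 1. Corank 1: A-series; mu = 3 gives A_3. Both have type A_3, hence right-equivalent.

Yes.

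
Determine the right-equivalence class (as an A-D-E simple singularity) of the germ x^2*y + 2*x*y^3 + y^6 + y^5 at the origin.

D_{7}

The Hessian of f at 0 is [[0, 0], [0, 0]] with rank 0, so corank 2. A Groebner basis of the Jacobian ideal J(f) in C{x,y} is {x^3, x^2*y + x^2/6 + x*y^2/6, x*y + y^3}; counting standard monomials gives mu = 7. Corank 2; j^3 = x^2*y has shape L^2 M (L != M), so D-series; mu = 7 gives D_7.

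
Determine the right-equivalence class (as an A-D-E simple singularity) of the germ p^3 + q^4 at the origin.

E_6

The Hessian of f at 0 has rank 0. Corank 2; j^3 = p^3 is a perfect cube, so E-series; the 4-jet and mu = 6 give E_6.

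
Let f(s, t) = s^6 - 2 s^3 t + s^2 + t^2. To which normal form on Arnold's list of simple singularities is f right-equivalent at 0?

The Hessian of f at 0 is [[2, 0], [0, 2]] with rank 2, so corank 0. A Groebner basis of the Jacobian ideal J(f) in C{s,t} is {s, t}; counting standard monomials gives mu = 1. Corank 0: nondegenerate Morse point, so A_1.

A_{1}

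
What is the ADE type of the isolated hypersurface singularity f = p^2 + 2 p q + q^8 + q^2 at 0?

The Hessian of f at 0 is [[2, 2], [2, 2]] with rank 1, so corank 1. A Groebner basis of the Jacobian ideal J(f) in C{p,q} is {q^7, p + q}; counting standard monomials gives mu = 7. Corank 1: A-series; mu = 7 gives A_7.

A_7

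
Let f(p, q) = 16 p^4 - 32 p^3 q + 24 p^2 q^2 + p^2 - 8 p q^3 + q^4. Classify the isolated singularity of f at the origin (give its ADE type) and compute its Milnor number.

Type A_3, Milnor number mu = 3.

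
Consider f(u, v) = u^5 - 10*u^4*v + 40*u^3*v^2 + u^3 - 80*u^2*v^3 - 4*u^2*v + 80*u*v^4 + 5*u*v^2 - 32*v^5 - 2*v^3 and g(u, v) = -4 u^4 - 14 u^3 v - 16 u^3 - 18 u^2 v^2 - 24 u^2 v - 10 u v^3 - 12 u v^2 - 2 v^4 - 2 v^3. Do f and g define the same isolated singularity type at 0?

No.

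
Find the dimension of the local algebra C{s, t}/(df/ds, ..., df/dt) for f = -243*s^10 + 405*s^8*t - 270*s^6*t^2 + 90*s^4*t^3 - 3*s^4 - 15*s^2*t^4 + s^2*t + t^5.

The Hessian of f at 0 has rank 0. Corank 2; j^3 = s^2*t has shape L^2 M (L != M), so D-series; mu = 6 gives D_6.

6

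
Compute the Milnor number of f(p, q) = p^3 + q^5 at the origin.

8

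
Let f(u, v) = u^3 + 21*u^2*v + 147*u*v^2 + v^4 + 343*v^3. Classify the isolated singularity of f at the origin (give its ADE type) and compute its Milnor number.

Type E_{6}, Milnor number mu = 6.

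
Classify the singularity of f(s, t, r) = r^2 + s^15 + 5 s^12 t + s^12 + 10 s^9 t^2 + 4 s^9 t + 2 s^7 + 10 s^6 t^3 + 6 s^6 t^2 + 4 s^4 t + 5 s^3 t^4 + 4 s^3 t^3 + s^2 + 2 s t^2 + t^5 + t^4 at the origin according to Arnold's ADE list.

The Hessian of f at 0 is [[2, 0, 0], [0, 0, 0], [0, 0, 2]] with rank 2, so corank 1. A Groebner basis of the Jacobian ideal J(f) in C{s,t,r} is {s^2, s + t^2, r}; counting standard monomials gives mu = 4. Corank 1: A-series; mu = 4 gives A_4.

A4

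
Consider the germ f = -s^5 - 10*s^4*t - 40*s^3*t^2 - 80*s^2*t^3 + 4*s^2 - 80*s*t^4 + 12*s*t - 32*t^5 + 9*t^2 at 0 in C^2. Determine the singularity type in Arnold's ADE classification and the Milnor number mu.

The Hessian of f at 0 is [[8, 12], [12, 18]] with rank 1, so corank 1. A Groebner basis of the Jacobian ideal J(f) in C{s,t} is {t^4, s + 3*t/2}; counting standard monomials gives mu = 4. Corank 1: A-series; mu = 4 gives A_4.

Type A_4, Milnor number mu = 4.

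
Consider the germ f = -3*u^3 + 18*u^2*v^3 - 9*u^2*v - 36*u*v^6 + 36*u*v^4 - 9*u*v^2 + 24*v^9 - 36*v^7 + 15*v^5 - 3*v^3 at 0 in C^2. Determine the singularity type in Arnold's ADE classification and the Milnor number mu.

Type E8, Milnor number mu = 8.

The Hessian of f at 0 is [[0, 0], [0, 0]] with rank 0, so corank 2. A Groebner basis of the Jacobian ideal J(f) in C{u,v} is {-u^2/4 + u*v^3 - u*v/2 - v^2/4, v^4, u^3 - 3*u*v^2 - 2*v^3, u^2*v + 2*u*v^2 + v^3}; counting standard monomials gives mu = 8. Corank 2; j^3 = -3*(u + v)^3 is a perfect cube, so E-series; the 5-jet and mu = 8 give E_8.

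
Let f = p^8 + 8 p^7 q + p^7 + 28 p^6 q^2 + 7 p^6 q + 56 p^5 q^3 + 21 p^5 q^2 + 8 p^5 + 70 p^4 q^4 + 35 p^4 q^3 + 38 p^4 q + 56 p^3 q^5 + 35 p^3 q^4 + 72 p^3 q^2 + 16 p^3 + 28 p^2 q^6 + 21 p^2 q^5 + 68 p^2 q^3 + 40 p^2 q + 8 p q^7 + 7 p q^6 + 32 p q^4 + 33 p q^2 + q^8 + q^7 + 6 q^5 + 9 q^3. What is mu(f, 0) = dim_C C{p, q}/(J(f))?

9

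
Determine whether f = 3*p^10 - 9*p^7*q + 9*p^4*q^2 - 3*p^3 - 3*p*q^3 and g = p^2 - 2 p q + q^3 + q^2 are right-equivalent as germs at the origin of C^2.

No.

The Hessian of f at 0 has rank 0. Corank 2; j^3 = -3*p^3 is a perfect cube, so E-series; the 4-jet and mu = 7 give E_7. The Hessian of g at 0 has rank 1. Corank 1: A-series; mu = 2 gives A_2. f is E_7 but g is A_2, hence not right-equivalent.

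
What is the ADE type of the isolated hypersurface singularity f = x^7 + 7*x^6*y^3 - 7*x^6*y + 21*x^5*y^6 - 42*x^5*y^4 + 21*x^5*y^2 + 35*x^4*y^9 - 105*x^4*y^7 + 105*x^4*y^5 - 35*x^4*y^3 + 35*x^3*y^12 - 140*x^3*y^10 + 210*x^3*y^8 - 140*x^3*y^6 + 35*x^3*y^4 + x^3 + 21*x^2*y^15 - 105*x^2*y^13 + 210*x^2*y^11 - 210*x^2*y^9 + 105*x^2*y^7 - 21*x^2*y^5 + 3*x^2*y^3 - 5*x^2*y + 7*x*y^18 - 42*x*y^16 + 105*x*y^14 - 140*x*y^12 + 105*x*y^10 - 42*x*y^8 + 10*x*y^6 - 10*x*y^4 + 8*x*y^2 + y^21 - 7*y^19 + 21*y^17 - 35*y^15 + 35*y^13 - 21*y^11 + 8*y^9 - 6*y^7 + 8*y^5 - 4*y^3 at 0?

D8

The Hessian of f at 0 is [[0, 0], [0, 0]] with rank 0, so corank 2. A Groebner basis of the Jacobian ideal J(f) in C{x,y} is {13*x^2/6 + x*y^3 - 20*x*y/3 + 14*y^2/3, 7*x^2/6 - 11*x*y/3 + y^4 + 8*y^2/3, x^3 - 12*x*y^2 + 16*y^3, x^2*y - 4*x*y^2 + 4*y^3}; counting standard monomials gives mu = 8. Corank 2; j^3 = (x - 2*y)^2*(x - y) has shape L^2 M (L != M), so D-series; mu = 8 gives D_8.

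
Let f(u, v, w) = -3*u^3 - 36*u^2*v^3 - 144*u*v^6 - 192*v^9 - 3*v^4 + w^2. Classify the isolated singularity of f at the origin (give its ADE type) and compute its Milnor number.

Type E_{6}, Milnor number mu = 6.

The Hessian of f at 0 has rank 1. Corank 2; j^3 = -3*u^3 is a perfect cube, so E-series; the 4-jet and mu = 6 give E_6.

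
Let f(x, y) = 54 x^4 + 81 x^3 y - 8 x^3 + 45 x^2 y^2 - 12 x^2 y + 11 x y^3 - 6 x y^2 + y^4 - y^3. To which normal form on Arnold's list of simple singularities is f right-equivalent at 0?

E_7

The Hessian of f at 0 has rank 0. Corank 2; j^3 = -(2*x + y)^3 is a perfect cube, so E-series; the 4-jet and mu = 7 give E_7.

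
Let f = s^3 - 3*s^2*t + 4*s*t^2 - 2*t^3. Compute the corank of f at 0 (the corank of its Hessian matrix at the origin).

The Hessian at 0 is [[0, 0], [0, 0]] of rank 0; hence corank 2.

2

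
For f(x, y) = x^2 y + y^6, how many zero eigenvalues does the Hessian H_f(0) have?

Hessian at 0 has rank 0.

2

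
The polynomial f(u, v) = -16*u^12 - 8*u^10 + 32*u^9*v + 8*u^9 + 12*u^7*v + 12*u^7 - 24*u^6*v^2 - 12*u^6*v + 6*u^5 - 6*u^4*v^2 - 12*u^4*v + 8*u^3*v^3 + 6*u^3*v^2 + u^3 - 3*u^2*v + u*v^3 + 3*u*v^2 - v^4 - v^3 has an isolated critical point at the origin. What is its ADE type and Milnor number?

The Hessian of f at 0 is [[0, 0], [0, 0]] with rank 0, so corank 2. A Groebner basis of the Jacobian ideal J(f) in C{u,v} is {u^3 - 3*u^2*v - 6*u^2 + 12*u*v - 6*v^2, 3*u^2 + u*v^2 - 6*u*v + 3*v^2, 3*u^2 - 6*u*v + v^3 + 3*v^2}; counting standard monomials gives mu = 7. Corank 2; j^3 = (u - v)^3 is a perfect cube, so E-series; the 4-jet and mu = 7 give E_7.

Type E7, Milnor number mu = 7.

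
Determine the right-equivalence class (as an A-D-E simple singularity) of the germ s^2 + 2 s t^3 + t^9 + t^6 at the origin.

A8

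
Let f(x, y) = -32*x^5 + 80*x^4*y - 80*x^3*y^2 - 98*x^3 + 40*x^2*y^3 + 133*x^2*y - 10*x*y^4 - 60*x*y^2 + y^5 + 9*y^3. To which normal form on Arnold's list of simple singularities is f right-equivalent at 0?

The Hessian of f at 0 has rank 0. Corank 2; j^3 = -(2*x - y)*(7*x - 3*y)^2 has shape L^2 M (L != M), so D-series; mu = 6 gives D_6.

D_6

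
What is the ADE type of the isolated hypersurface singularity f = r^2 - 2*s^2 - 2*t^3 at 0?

A2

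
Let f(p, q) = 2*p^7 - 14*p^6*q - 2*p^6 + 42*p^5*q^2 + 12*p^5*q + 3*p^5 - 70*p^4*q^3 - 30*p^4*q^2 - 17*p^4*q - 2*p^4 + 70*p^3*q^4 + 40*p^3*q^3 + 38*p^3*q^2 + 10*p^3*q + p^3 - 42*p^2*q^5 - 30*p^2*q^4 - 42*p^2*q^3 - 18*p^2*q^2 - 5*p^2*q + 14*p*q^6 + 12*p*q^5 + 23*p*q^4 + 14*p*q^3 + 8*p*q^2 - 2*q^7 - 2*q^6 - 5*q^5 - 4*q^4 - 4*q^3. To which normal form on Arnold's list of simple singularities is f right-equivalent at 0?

D8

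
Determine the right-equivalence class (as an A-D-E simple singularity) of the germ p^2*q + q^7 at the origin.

D8

The Hessian of f at 0 has rank 0. Corank 2; j^3 = p^2*q has shape L^2 M (L != M), so D-series; mu = 8 gives D_8.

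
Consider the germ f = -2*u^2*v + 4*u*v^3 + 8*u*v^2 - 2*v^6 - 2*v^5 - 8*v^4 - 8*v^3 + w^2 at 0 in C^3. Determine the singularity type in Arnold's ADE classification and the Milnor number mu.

Type D_7, Milnor number mu = 7.

The Hessian of f at 0 has rank 1. Corank 2; j^3 = -2*v*(u - 2*v)^2 has shape L^2 M (L != M), so D-series; mu = 7 gives D_7.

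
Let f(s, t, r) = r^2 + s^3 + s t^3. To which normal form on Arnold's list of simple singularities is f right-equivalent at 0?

The Hessian of f at 0 is [[0, 0, 0], [0, 0, 0], [0, 0, 2]] with rank 1, so corank 2. A Groebner basis of the Jacobian ideal J(f) in C{s,t,r} is {s^3, s*t^2, 3*s^2 + t^3, r}; counting standard monomials gives mu = 7. Corank 2; j^3 = s^3 is a perfect cube, so E-series; the 4-jet and mu = 7 give E_7.

E7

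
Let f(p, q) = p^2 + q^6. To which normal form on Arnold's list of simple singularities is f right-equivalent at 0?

A_5

The Hessian of f at 0 has rank 1. Corank 1: A-series; mu = 5 gives A_5.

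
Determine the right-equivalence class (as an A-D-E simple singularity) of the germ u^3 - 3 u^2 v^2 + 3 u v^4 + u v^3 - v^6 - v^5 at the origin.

E7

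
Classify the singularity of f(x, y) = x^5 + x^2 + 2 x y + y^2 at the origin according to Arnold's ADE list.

A_{4}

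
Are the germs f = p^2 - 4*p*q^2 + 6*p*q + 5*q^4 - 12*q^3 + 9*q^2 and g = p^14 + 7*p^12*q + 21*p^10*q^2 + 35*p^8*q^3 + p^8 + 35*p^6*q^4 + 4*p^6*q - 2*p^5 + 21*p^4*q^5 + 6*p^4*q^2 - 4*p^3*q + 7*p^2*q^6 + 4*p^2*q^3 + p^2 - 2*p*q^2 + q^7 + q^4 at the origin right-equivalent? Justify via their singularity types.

The Hessian of f at 0 has rank 1. Corank 1: A-series; mu = 3 gives A_3. The Hessian of g at 0 has rank 1. Corank 1: A-series; mu = 6 gives A_6. f is A_3 but g is A_6, hence not right-equivalent.

No.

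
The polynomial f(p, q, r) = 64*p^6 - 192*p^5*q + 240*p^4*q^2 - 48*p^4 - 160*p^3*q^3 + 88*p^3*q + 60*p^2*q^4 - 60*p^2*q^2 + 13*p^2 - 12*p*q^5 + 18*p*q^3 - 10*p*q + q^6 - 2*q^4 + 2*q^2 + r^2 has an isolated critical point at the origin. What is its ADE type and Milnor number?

The Hessian of f at 0 is [[26, -10, 0], [-10, 4, 0], [0, 0, 2]] with rank 3, so corank 0. A Groebner basis of the Jacobian ideal J(f) in C{p,q,r} is {p, q, r}; counting standard monomials gives mu = 1. Corank 0: nondegenerate Morse point, so A_1.

Type A1, Milnor number mu = 1.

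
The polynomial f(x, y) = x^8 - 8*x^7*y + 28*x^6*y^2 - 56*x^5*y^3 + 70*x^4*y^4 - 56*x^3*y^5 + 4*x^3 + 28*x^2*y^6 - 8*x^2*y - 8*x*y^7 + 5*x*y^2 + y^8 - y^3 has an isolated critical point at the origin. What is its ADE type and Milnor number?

Type D9, Milnor number mu = 9.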